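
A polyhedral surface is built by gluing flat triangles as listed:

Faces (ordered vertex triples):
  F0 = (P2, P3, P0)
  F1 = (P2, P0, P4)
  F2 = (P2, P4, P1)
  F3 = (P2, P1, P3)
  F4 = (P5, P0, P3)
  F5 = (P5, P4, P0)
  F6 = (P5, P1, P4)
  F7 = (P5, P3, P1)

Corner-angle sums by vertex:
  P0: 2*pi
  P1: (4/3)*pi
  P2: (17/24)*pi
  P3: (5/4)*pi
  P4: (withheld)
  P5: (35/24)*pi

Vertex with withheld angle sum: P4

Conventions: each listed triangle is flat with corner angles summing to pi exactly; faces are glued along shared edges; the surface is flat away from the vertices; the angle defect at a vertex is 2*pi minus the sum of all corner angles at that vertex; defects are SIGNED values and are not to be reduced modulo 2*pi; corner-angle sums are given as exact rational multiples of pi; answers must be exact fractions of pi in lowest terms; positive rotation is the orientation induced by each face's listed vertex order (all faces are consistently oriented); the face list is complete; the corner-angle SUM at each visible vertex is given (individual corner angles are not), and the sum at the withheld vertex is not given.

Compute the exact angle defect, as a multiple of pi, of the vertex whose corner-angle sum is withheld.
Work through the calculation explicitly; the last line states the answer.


V = 6, E = 12, F = 8; chi = V - E + F = 2
Gauss-Bonnet: total defect = 2*pi*chi = 4*pi; visible defects sum to (13/4)*pi

Answer: defect(P4) = (3/4)*pi


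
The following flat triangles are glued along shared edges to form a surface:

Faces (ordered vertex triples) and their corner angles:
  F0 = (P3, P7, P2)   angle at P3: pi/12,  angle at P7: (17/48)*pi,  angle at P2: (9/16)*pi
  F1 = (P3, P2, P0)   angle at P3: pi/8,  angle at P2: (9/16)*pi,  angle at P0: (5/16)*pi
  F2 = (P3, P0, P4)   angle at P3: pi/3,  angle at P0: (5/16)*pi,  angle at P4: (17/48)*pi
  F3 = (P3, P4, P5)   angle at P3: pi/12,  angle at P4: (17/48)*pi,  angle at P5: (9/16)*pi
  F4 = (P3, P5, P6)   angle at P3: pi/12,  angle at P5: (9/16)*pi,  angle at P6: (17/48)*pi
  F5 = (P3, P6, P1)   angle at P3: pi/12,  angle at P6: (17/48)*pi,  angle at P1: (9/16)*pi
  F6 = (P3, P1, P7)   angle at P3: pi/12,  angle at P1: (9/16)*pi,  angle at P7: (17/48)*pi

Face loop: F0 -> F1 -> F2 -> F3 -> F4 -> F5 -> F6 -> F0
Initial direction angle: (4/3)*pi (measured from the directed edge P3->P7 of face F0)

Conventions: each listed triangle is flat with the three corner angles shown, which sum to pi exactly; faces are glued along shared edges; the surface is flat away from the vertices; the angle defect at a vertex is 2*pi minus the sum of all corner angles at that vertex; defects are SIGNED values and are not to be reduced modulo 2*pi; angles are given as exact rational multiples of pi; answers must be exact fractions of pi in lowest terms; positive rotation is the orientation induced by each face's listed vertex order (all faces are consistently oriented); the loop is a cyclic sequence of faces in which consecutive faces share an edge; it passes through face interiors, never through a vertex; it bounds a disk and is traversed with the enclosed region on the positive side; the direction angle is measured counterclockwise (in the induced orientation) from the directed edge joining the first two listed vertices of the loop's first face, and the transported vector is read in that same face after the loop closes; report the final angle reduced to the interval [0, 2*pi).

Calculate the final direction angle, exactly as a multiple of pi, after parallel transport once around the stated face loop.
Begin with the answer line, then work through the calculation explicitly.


Answer: final direction angle = (11/24)*pi

enclosed vertex P3: corner angles sum to (7/8)*pi, defect = 2*pi - (7/8)*pi = (9/8)*pi
the rotation equals the total enclosed defect, so the final angle is initial + defects (mod 2*pi)
final angle = (4/3)*pi + (9/8)*pi = (11/24)*pi (mod 2*pi)


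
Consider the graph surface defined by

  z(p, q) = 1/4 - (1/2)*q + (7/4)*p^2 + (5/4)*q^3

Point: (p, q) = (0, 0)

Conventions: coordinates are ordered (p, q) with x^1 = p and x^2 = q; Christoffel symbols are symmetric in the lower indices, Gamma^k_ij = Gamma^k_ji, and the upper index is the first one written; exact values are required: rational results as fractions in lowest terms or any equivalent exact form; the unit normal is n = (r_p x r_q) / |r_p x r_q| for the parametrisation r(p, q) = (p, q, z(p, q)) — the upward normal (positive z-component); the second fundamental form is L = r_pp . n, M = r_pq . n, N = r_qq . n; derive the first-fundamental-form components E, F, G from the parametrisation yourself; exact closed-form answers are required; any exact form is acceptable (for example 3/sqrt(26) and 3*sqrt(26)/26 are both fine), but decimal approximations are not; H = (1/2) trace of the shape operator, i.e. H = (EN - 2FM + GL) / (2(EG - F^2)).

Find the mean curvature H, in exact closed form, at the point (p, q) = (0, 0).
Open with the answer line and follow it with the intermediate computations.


Answer: H = 7*sqrt(5)/10

z_p = 0, z_q = -1/2, z_pp = 7/2, z_pq = 0, z_qq = 0
E = 1, F = 0, G = 5/4; answer radicand W^2 = 5/4
unnormalised second-form numerators: l = 7/2, m = 0, n = 0; L = l/sqrt(5/4), and similarly M = m/sqrt(W^2), N = n/sqrt(W^2)
H = (E*n - 2*F*m + G*l) / (2*(EG - F^2)*sqrt(W^2)); E*n - 2*F*m + G*l = 35/8, EG - F^2 = 5/4, so H = (7/4)/sqrt(5/4)


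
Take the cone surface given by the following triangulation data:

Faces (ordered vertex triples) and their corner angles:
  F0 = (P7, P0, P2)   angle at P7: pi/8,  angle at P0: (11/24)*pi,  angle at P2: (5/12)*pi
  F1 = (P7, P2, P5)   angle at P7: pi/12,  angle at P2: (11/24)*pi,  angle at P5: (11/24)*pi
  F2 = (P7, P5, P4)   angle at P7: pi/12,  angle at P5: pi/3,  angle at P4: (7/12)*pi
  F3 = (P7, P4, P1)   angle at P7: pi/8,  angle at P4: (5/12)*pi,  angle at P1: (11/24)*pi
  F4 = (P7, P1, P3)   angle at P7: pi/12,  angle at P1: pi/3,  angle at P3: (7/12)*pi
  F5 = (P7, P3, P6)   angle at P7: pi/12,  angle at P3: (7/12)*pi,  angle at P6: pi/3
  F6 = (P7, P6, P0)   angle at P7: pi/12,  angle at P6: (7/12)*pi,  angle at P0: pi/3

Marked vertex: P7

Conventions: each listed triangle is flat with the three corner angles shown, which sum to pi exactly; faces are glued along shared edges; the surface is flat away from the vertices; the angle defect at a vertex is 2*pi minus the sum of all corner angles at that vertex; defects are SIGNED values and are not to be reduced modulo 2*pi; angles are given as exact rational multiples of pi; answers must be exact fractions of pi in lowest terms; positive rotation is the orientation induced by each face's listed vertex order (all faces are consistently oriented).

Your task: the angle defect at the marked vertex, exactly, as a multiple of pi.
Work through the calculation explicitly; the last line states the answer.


Sum of corner angles at P7: (2/3)*pi
defect = 2*pi - (2/3)*pi

Answer: defect(P7) = (4/3)*pi


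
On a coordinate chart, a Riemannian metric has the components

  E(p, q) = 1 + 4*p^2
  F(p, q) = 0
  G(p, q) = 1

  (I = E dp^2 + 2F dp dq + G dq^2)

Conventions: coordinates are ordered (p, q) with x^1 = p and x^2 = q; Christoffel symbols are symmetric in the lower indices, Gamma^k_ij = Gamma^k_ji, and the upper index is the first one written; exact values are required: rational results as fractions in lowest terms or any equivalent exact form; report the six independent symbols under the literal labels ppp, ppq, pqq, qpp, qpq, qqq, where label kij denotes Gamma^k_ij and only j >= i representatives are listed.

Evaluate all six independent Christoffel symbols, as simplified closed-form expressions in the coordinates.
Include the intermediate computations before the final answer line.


E = 1 + 4*p^2; F = 0; G = 1
Gamma^k_ij = (1/2) g^{kl} (d_i g_jl + d_j g_il - d_l g_ij), with g^inv = (1/(EG-F^2)) [[G, -F], [-F, E]]
first partials: E_p = 8*p, E_q = 0, F_p = 0, F_q = 0, G_p = 0, G_q = 0
D = EG - F^2 = 1 + 4*p^2
expanded: Gamma^p_pp = (G E_p - 2F F_p + F E_q)/(2D), Gamma^p_pq = (G E_q - F G_p)/(2D), Gamma^p_qq = (2G F_q - G G_p - F G_q)/(2D), Gamma^q_pp = (2E F_p - E E_q - F E_p)/(2D), Gamma^q_pq = (E G_p - F E_q)/(2D), Gamma^q_qq = (E G_q - 2F F_q + F G_p)/(2D); substitute and cancel common factors

Answer: Gamma_ppp = 4*p/(4*p^2 + 1), Gamma_ppq = 0, Gamma_pqq = 0, Gamma_qpp = 0, Gamma_qpq = 0, Gamma_qqq = 0


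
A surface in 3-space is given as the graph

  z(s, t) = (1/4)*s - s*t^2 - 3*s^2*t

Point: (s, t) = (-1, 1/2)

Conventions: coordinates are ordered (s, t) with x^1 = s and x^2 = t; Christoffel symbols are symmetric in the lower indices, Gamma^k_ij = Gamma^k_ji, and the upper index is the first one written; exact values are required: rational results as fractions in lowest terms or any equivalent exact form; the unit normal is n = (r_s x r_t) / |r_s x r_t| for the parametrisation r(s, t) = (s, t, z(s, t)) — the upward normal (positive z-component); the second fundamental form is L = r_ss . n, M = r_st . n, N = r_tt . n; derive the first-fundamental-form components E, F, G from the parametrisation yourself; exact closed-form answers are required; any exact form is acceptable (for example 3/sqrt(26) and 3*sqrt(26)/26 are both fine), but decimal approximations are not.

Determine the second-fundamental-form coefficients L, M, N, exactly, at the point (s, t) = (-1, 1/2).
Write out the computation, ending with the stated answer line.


z_s = 3, z_t = -2, z_ss = -3, z_st = 5, z_tt = 2
E = 10, F = -6, G = 5; answer radicand W^2 = 14
unnormalised second-form numerators: l = -3, m = 5, n = 2; L = l/sqrt(14), and similarly M = m/sqrt(W^2), N = n/sqrt(W^2)

Answer: L = -3*sqrt(14)/14, M = 5*sqrt(14)/14, N = sqrt(14)/7


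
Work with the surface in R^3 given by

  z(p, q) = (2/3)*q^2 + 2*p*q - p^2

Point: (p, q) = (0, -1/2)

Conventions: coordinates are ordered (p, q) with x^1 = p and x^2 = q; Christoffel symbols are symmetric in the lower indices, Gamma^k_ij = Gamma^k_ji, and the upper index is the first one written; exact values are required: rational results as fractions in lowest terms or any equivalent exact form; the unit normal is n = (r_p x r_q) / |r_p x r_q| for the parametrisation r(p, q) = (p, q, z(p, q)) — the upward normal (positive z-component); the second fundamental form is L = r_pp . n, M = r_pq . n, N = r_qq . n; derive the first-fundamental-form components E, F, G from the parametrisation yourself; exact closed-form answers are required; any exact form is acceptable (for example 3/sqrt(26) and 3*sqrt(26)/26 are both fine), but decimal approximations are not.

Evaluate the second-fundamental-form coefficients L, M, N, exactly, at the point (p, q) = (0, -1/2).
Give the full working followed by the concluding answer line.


z_p = -1, z_q = -2/3, z_pp = -2, z_pq = 2, z_qq = 4/3
E = 2, F = 2/3, G = 13/9; answer radicand W^2 = 22/9
unnormalised second-form numerators: l = -2, m = 2, n = 4/3; L = l/sqrt(22/9), and similarly M = m/sqrt(W^2), N = n/sqrt(W^2)

Answer: L = -3*sqrt(22)/11, M = 3*sqrt(22)/11, N = 2*sqrt(22)/11


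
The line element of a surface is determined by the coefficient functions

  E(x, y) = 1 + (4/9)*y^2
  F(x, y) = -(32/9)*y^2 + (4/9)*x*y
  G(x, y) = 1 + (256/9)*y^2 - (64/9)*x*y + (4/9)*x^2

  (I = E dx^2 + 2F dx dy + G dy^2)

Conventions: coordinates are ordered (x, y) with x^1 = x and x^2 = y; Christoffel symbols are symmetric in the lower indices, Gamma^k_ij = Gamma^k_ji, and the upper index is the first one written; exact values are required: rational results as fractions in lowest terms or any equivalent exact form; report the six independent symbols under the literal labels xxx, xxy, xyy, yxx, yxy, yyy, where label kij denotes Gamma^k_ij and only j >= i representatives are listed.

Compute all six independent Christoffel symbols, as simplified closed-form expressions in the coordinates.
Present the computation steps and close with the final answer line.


E = 1 + (4/9)*y^2; F = -(32/9)*y^2 + (4/9)*x*y; G = 1 + (256/9)*y^2 - (64/9)*x*y + (4/9)*x^2
Gamma^k_ij = (1/2) g^{kl} (d_i g_jl + d_j g_il - d_l g_ij), with g^inv = (1/(EG-F^2)) [[G, -F], [-F, E]]
first partials: E_x = 0, E_y = (8/9)*y, F_x = (4/9)*y, F_y = -(64/9)*y + (4/9)*x, G_x = -(64/9)*y + (8/9)*x, G_y = (512/9)*y - (64/9)*x
D = EG - F^2 = 1 + (260/9)*y^2 - (64/9)*x*y + (4/9)*x^2
expanded: Gamma^x_xx = (G E_x - 2F F_x + F E_y)/(2D), Gamma^x_xy = (G E_y - F G_x)/(2D), Gamma^x_yy = (2G F_y - G G_x - F G_y)/(2D), Gamma^y_xx = (2E F_x - E E_y - F E_x)/(2D), Gamma^y_xy = (E G_x - F E_y)/(2D), Gamma^y_yy = (E G_y - 2F F_y + F G_x)/(2D); substitute and cancel common factors

Answer: Gamma_xxx = 0, Gamma_xxy = 4*y/(4*x^2 - 64*x*y + 260*y^2 + 9), Gamma_xyy = -32*y/(4*x^2 - 64*x*y + 260*y^2 + 9), Gamma_yxx = 0, Gamma_yxy = (4*x - 32*y)/(4*x^2 - 64*x*y + 260*y^2 + 9), Gamma_yyy = (-32*x + 256*y)/(4*x^2 - 64*x*y + 260*y^2 + 9)


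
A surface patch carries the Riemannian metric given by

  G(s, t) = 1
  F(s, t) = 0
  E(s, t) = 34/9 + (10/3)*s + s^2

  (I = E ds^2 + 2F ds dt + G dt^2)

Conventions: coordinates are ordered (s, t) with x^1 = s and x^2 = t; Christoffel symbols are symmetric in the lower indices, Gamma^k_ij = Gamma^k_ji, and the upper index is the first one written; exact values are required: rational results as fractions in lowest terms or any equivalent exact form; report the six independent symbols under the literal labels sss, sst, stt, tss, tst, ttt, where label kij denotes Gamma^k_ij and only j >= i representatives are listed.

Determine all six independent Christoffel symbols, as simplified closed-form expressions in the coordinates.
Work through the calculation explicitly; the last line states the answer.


E = 34/9 + (10/3)*s + s^2; F = 0; G = 1
Gamma^k_ij = (1/2) g^{kl} (d_i g_jl + d_j g_il - d_l g_ij), with g^inv = (1/(EG-F^2)) [[G, -F], [-F, E]]
first partials: E_s = 10/3 + 2*s, E_t = 0, F_s = 0, F_t = 0, G_s = 0, G_t = 0
D = EG - F^2 = 34/9 + (10/3)*s + s^2
expanded: Gamma^s_ss = (G E_s - 2F F_s + F E_t)/(2D), Gamma^s_st = (G E_t - F G_s)/(2D), Gamma^s_tt = (2G F_t - G G_s - F G_t)/(2D), Gamma^t_ss = (2E F_s - E E_t - F E_s)/(2D), Gamma^t_st = (E G_s - F E_t)/(2D), Gamma^t_tt = (E G_t - 2F F_t + F G_s)/(2D); substitute and cancel common factors

Answer: Gamma_sss = (9*s + 15)/(9*s^2 + 30*s + 34), Gamma_sst = 0, Gamma_stt = 0, Gamma_tss = 0, Gamma_tst = 0, Gamma_ttt = 0


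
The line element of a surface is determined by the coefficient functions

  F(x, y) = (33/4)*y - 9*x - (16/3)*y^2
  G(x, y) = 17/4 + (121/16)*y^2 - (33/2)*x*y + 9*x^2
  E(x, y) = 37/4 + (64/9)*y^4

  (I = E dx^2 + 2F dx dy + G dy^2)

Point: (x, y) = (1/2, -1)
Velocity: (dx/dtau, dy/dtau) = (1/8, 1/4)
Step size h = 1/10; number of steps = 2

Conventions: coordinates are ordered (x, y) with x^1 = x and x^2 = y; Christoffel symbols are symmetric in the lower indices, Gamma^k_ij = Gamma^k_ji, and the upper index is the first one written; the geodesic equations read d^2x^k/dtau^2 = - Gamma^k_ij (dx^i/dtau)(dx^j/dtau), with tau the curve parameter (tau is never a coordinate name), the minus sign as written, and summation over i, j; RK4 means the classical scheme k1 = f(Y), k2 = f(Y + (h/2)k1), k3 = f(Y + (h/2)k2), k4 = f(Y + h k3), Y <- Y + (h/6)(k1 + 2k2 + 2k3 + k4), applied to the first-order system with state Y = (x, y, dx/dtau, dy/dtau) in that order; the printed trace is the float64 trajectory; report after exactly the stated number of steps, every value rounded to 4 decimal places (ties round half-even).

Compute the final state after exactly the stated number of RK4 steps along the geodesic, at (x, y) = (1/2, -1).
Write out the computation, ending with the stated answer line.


f(Y) = (dx/dtau, dy/dtau, -Gamma^x_ij Y'^i Y'^j, -Gamma^y_ij Y'^i Y'^j) with the Gammas evaluated at the stage position; h = 0.100000; intermediate values shown to 6 dp
step 0: x = 0.5000, y = -1.0000, dx/dtau = 0.1250, dy/dtau = 0.2500
step 1:
  k1: at (x, y) = (0.500000, -1.000000), (dx/dtau, dy/dtau) = (0.125000, 0.250000); Gamma_xxx = 2.481848, Gamma_xxy = -2.280422, Gamma_xyy = -1.938358, Gamma_yxx = 2.245482, Gamma_yxy = -1.276756, Gamma_yyy = -2.094767; k1 = (0.125000, 0.250000, 0.224895, 0.175635)
  k2: at (x, y) = (0.506250, -0.987500), (dx/dtau, dy/dtau) = (0.136245, 0.258782); Gamma_xxx = 2.429934, Gamma_xxy = -2.206248, Gamma_xyy = -2.128060, Gamma_yxx = 2.173179, Gamma_yxy = -1.208184, Gamma_yyy = -2.242804; k2 = (0.136245, 0.258782, 0.252980, 0.195052)
  k3: at (x, y) = (0.506812, -0.987061), (dx/dtau, dy/dtau) = (0.137649, 0.259753); Gamma_xxx = 2.426193, Gamma_xxy = -2.202145, Gamma_xyy = -2.136288, Gamma_yxx = 2.168591, Gamma_yxy = -1.204271, Gamma_yyy = -2.248786; k3 = (0.137649, 0.259753, 0.255643, 0.196757)
  k4: at (x, y) = (0.513765, -0.974025), (dx/dtau, dy/dtau) = (0.150564, 0.269676); Gamma_xxx = 2.350455, Gamma_xxy = -2.099517, Gamma_xyy = -2.360782, Gamma_yxx = 2.076019, Gamma_yxy = -1.112682, Gamma_yyy = -2.422623; k4 = (0.150564, 0.269676, 0.288899, 0.219480)
  Y <- Y + (h/6)(k1 + 2k2 + 2k3 + k4): x = 0.5137, y = -0.9741, dx/dtau = 0.1505, dy/dtau = 0.2696
step 2:
  k1: at (x, y) = (0.513723, -0.974054), (dx/dtau, dy/dtau) = (0.150517, 0.269646); Gamma_xxx = 2.350774, Gamma_xxy = -2.099867, Gamma_xyy = -2.360145, Gamma_yxx = 2.076384, Gamma_yxy = -1.113006, Gamma_yyy = -2.422166; k1 = (0.150517, 0.269646, 0.288797, 0.219417)
  k2: at (x, y) = (0.521248, -0.960572), (dx/dtau, dy/dtau) = (0.164957, 0.280616); Gamma_xxx = 2.246412, Gamma_xxy = -1.962952, Gamma_xyy = -2.623068, Gamma_yxx = 1.960400, Gamma_yxy = -0.994240, Gamma_yyy = -2.624399; k2 = (0.164957, 0.280616, 0.327157, 0.245362)
  k3: at (x, y) = (0.521970, -0.960023), (dx/dtau, dy/dtau) = (0.166875, 0.281914); Gamma_xxx = 2.239713, Gamma_xxy = -1.955307, Gamma_xyy = -2.636129, Gamma_yxx = 1.953195, Gamma_yxy = -0.987464, Gamma_yyy = -2.633821; k3 = (0.166875, 0.281914, 0.331109, 0.247842)
  k4: at (x, y) = (0.530410, -0.945863), (dx/dtau, dy/dtau) = (0.183628, 0.294430); Gamma_xxx = 2.094109, Gamma_xxy = -1.769101, Gamma_xyy = -2.952809, Gamma_yxx = 1.803595, Gamma_yxy = -0.829948, Gamma_yyy = -2.875308; k4 = (0.183628, 0.294430, 0.376659, 0.278184)
  Y <- Y + (h/6)(k1 + 2k2 + 2k3 + k4): x = 0.5304, y = -0.9459, dx/dtau = 0.1836, dy/dtau = 0.2944

Answer: x = 0.5304, y = -0.9459, dx/dtau = 0.1836, dy/dtau = 0.2944


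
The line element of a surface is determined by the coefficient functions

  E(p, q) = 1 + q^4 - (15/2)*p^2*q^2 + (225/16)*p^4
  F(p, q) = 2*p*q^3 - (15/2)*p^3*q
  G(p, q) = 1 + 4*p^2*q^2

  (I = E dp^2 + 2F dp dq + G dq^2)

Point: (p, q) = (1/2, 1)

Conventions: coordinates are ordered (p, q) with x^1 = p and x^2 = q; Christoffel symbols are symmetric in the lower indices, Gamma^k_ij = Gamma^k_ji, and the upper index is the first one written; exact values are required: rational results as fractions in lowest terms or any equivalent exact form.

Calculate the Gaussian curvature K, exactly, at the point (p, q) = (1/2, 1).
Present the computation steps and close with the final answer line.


E = 257/256, F = 1/16, G = 2, EG - F^2 = 513/256 at the point
E_p = -15/32, E_q = 1/4, F_p = -29/8, F_q = 33/16, G_p = 4, G_q = 2
E_qq = 33/4, F_pq = 3/8, G_pp = 8
Compute both Brioschi determinants and normalise by (EG - F^2)^2.
M1 = [[-E_qq/2 + F_pq - G_pp/2, E_p/2, F_p - E_q/2], [F_q - G_p/2, E, F], [G_q/2, F, G]] = [[-31/4, -15/64, -15/4], [1/16, 257/256, 1/16], [1, 1/16, 2]]; det M1 = -753/64
M2 = [[0, E_q/2, G_p/2], [E_q/2, E, F], [G_p/2, F, G]] = [[0, 1/8, 2], [1/8, 257/256, 1/16], [2, 1/16, 2]]; det M2 = -257/64
det M1 - det M2 = -31/4; K = -31/4 / (513/256)^2 = -507904/263169

Answer: K = -507904/263169


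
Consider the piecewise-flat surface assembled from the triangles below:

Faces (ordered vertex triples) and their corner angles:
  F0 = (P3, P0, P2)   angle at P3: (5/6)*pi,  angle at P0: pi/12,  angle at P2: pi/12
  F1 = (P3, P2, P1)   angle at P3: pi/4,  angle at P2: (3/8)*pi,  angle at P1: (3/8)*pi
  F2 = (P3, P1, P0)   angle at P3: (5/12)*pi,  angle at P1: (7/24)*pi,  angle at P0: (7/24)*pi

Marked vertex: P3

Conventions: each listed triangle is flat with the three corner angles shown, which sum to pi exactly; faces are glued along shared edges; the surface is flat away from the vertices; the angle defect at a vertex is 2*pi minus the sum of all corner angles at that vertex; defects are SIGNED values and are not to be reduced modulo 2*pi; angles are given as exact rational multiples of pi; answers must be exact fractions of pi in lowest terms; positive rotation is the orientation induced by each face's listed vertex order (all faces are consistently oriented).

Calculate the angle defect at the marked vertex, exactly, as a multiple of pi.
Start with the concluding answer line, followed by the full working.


Answer: defect(P3) = pi/2

Sum of corner angles at P3: (3/2)*pi
defect = 2*pi - (3/2)*pi


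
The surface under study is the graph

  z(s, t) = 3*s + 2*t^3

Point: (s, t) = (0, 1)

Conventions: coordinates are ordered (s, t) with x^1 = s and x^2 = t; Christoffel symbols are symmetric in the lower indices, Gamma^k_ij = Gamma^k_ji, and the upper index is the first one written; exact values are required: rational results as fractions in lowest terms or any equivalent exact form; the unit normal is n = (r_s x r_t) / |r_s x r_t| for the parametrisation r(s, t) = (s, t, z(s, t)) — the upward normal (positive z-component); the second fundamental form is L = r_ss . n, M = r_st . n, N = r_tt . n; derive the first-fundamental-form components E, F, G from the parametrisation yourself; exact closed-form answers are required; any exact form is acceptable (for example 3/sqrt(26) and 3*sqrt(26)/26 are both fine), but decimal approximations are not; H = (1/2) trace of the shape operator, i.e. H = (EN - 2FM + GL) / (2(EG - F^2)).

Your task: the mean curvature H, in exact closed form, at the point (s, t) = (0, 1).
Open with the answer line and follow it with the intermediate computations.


Answer: H = 15*sqrt(46)/529

z_s = 3, z_t = 6, z_ss = 0, z_st = 0, z_tt = 12
E = 10, F = 18, G = 37; answer radicand W^2 = 46
unnormalised second-form numerators: l = 0, m = 0, n = 12; L = l/sqrt(46), and similarly M = m/sqrt(W^2), N = n/sqrt(W^2)
H = (E*n - 2*F*m + G*l) / (2*(EG - F^2)*sqrt(W^2)); E*n - 2*F*m + G*l = 120, EG - F^2 = 46, so H = (30/23)/sqrt(46)


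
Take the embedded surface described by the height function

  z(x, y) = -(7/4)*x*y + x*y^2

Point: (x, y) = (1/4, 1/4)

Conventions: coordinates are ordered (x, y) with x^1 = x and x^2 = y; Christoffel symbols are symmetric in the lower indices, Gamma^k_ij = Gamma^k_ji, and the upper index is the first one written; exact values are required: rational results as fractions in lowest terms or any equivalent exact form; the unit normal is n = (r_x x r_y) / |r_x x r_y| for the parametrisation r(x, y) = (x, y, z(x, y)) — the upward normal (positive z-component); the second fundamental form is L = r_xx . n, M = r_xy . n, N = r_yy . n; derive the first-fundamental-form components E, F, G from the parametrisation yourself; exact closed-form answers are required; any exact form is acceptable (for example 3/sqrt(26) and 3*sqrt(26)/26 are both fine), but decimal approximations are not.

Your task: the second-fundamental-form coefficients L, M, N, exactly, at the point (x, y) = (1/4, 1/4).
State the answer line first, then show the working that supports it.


Answer: L = 0, M = -20*sqrt(317)/317, N = 8*sqrt(317)/317

z_x = -3/8, z_y = -5/16, z_xx = 0, z_xy = -5/4, z_yy = 1/2
E = 73/64, F = 15/128, G = 281/256; answer radicand W^2 = 317/256
unnormalised second-form numerators: l = 0, m = -5/4, n = 1/2; L = l/sqrt(317/256), and similarly M = m/sqrt(W^2), N = n/sqrt(W^2)


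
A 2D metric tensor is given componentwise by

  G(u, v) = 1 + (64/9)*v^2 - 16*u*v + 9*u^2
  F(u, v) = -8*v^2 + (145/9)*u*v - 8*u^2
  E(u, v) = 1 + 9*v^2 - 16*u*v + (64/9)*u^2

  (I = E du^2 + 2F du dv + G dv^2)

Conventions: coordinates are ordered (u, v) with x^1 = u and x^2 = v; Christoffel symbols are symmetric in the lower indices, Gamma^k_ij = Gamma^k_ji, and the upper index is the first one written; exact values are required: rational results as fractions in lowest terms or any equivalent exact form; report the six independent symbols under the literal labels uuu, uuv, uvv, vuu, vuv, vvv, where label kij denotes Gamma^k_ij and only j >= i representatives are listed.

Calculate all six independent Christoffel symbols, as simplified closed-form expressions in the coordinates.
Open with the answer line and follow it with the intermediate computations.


Answer: Gamma_uuu = (64*u - 72*v)/(145*u^2 - 288*u*v + 145*v^2 + 9), Gamma_uuv = (-72*u + 81*v)/(145*u^2 - 288*u*v + 145*v^2 + 9), Gamma_uvv = (64*u - 72*v)/(145*u^2 - 288*u*v + 145*v^2 + 9), Gamma_vuu = (-72*u + 64*v)/(145*u^2 - 288*u*v + 145*v^2 + 9), Gamma_vuv = (81*u - 72*v)/(145*u^2 - 288*u*v + 145*v^2 + 9), Gamma_vvv = (-72*u + 64*v)/(145*u^2 - 288*u*v + 145*v^2 + 9)

E = 1 + 9*v^2 - 16*u*v + (64/9)*u^2; F = -8*v^2 + (145/9)*u*v - 8*u^2; G = 1 + (64/9)*v^2 - 16*u*v + 9*u^2
Gamma^k_ij = (1/2) g^{kl} (d_i g_jl + d_j g_il - d_l g_ij), with g^inv = (1/(EG-F^2)) [[G, -F], [-F, E]]
first partials: E_u = -16*v + (128/9)*u, E_v = 18*v - 16*u, F_u = (145/9)*v - 16*u, F_v = -16*v + (145/9)*u, G_u = -16*v + 18*u, G_v = (128/9)*v - 16*u
D = EG - F^2 = 1 + (145/9)*v^2 - 32*u*v + (145/9)*u^2
expanded: Gamma^u_uu = (G E_u - 2F F_u + F E_v)/(2D), Gamma^u_uv = (G E_v - F G_u)/(2D), Gamma^u_vv = (2G F_v - G G_u - F G_v)/(2D), Gamma^v_uu = (2E F_u - E E_v - F E_u)/(2D), Gamma^v_uv = (E G_u - F E_v)/(2D), Gamma^v_vv = (E G_v - 2F F_v + F G_u)/(2D); substitute and cancel common factors


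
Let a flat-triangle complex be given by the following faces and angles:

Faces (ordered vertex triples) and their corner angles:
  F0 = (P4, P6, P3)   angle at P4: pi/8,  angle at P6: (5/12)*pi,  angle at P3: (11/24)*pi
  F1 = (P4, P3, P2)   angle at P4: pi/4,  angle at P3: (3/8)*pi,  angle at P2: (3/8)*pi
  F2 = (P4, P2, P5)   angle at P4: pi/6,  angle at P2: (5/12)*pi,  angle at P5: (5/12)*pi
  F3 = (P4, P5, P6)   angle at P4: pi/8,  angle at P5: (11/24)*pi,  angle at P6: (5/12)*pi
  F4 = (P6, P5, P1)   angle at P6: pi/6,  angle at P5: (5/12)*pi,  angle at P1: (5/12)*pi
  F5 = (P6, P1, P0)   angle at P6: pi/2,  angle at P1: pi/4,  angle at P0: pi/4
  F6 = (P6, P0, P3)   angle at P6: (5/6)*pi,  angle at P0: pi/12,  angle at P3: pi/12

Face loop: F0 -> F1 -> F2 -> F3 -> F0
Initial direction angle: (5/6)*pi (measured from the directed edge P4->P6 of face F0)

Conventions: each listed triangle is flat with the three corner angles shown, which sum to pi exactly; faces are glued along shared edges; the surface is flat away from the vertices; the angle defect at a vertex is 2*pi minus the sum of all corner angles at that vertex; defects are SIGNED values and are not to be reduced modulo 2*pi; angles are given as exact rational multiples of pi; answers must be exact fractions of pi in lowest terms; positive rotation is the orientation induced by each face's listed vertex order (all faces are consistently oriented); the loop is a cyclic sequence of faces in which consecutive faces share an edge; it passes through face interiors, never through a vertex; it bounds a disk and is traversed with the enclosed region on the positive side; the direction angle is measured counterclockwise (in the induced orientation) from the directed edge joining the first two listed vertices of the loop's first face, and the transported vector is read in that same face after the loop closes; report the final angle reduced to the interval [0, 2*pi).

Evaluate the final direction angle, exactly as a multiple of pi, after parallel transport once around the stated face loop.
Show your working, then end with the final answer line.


enclosed vertex P4: corner angles sum to (2/3)*pi, defect = 2*pi - (2/3)*pi = (4/3)*pi
summing the enclosed defects onto the initial angle, mod 2*pi in the induced orientation:
final angle = (5/6)*pi + (4/3)*pi = pi/6 (mod 2*pi)

Answer: final direction angle = pi/6


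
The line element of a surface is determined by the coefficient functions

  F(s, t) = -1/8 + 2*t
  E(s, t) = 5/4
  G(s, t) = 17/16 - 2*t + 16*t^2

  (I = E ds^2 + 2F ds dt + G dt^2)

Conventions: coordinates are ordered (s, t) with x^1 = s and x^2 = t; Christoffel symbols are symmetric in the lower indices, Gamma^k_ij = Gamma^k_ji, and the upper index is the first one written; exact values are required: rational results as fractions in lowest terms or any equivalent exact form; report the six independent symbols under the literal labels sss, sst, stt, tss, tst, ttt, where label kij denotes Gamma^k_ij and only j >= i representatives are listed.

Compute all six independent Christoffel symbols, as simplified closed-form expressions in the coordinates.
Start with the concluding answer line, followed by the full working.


Answer: Gamma_sss = 0, Gamma_sst = 0, Gamma_stt = 32/(256*t^2 - 32*t + 21), Gamma_tss = 0, Gamma_tst = 0, Gamma_ttt = (256*t - 16)/(256*t^2 - 32*t + 21)

E = 5/4; F = -1/8 + 2*t; G = 17/16 - 2*t + 16*t^2
Gamma^k_ij = (1/2) g^{kl} (d_i g_jl + d_j g_il - d_l g_ij), with g^inv = (1/(EG-F^2)) [[G, -F], [-F, E]]
first partials: E_s = 0, E_t = 0, F_s = 0, F_t = 2, G_s = 0, G_t = -2 + 32*t
D = EG - F^2 = 21/16 - 2*t + 16*t^2
expanded: Gamma^s_ss = (G E_s - 2F F_s + F E_t)/(2D), Gamma^s_st = (G E_t - F G_s)/(2D), Gamma^s_tt = (2G F_t - G G_s - F G_t)/(2D), Gamma^t_ss = (2E F_s - E E_t - F E_s)/(2D), Gamma^t_st = (E G_s - F E_t)/(2D), Gamma^t_tt = (E G_t - 2F F_t + F G_s)/(2D); substitute and cancel common factors


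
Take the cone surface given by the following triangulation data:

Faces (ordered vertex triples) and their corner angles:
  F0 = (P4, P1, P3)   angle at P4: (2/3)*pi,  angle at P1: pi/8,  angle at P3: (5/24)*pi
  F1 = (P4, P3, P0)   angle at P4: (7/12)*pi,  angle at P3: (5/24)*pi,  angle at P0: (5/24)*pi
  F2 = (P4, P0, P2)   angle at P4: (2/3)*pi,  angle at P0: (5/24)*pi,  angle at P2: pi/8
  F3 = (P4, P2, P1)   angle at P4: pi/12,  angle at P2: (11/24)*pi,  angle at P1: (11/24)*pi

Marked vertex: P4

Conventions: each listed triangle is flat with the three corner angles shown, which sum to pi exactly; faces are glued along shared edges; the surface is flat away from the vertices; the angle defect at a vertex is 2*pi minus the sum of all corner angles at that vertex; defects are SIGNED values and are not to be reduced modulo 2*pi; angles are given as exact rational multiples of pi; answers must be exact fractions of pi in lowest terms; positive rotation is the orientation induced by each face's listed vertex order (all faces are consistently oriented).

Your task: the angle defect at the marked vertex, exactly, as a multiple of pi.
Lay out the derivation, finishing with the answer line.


Sum of corner angles at P4: 2*pi
defect = 2*pi - 2*pi

Answer: defect(P4) = 0


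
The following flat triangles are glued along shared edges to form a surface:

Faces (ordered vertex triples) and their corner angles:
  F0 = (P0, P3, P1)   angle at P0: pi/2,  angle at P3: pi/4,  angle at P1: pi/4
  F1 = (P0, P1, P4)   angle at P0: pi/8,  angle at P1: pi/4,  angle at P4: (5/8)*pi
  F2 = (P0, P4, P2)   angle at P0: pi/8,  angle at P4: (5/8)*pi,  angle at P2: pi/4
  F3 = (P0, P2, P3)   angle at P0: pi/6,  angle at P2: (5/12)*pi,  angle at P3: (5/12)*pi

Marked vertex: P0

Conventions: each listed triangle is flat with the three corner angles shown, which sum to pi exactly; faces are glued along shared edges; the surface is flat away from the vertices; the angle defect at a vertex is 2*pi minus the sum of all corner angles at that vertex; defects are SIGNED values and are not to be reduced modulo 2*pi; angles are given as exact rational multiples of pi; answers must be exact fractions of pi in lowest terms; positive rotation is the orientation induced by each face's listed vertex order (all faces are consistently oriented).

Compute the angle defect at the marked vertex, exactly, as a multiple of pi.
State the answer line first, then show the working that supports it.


Answer: defect(P0) = (13/12)*pi

Sum of corner angles at P0: (11/12)*pi
defect = 2*pi - (11/12)*pi


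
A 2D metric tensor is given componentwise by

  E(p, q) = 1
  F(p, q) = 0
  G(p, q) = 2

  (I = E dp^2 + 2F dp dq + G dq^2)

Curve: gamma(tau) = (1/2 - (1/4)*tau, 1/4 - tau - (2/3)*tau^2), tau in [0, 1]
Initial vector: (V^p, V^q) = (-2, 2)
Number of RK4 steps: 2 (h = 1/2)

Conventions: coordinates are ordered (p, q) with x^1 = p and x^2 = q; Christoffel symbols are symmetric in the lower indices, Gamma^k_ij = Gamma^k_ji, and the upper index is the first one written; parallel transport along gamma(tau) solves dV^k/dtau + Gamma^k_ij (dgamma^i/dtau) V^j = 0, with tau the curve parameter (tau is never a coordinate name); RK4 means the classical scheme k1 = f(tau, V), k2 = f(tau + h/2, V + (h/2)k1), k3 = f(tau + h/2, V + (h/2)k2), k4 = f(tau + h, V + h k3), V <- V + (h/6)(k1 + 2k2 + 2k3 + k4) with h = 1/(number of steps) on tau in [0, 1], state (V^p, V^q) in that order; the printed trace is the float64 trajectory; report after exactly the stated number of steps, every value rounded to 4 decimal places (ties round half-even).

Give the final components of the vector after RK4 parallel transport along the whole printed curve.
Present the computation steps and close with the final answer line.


gamma'(tau) = (-1/4, -1 - (4/3)*tau); f(tau, V)^k = -Gamma^k_ij(gamma(tau)) gamma'^i(tau) V^j; h = 1/2; intermediate values shown to 6 dp
curve data and Christoffel symbols at the stage parameters:
  tau = 0.000000: gamma = (0.500000, 0.250000), gamma' = (-0.250000, -1.000000); Gamma_ppp = 0.000000, Gamma_ppq = 0.000000, Gamma_pqq = 0.000000, Gamma_qpp = 0.000000, Gamma_qpq = 0.000000, Gamma_qqq = 0.000000
  tau = 0.250000: gamma = (0.437500, -0.041667), gamma' = (-0.250000, -1.333333); Gamma_ppp = 0.000000, Gamma_ppq = 0.000000, Gamma_pqq = 0.000000, Gamma_qpp = 0.000000, Gamma_qpq = 0.000000, Gamma_qqq = 0.000000
  tau = 0.500000: gamma = (0.375000, -0.416667), gamma' = (-0.250000, -1.666667); Gamma_ppp = 0.000000, Gamma_ppq = 0.000000, Gamma_pqq = 0.000000, Gamma_qpp = 0.000000, Gamma_qpq = 0.000000, Gamma_qqq = 0.000000
  tau = 0.750000: gamma = (0.312500, -0.875000), gamma' = (-0.250000, -2.000000); Gamma_ppp = 0.000000, Gamma_ppq = 0.000000, Gamma_pqq = 0.000000, Gamma_qpp = 0.000000, Gamma_qpq = 0.000000, Gamma_qqq = 0.000000
  tau = 1.000000: gamma = (0.250000, -1.416667), gamma' = (-0.250000, -2.333333); Gamma_ppp = 0.000000, Gamma_ppq = 0.000000, Gamma_pqq = 0.000000, Gamma_qpp = 0.000000, Gamma_qpq = 0.000000, Gamma_qqq = 0.000000
step 0: V^p = -2.0000, V^q = 2.0000
step 1: k1 = (0.000000, 0.000000), k2 = (0.000000, 0.000000), k3 = (0.000000, 0.000000), k4 = (0.000000, 0.000000); V <- V + (h/6)(k1 + 2k2 + 2k3 + k4): V^p = -2.0000, V^q = 2.0000
step 2: k1 = (0.000000, 0.000000), k2 = (0.000000, 0.000000), k3 = (0.000000, 0.000000), k4 = (0.000000, 0.000000); V <- V + (h/6)(k1 + 2k2 + 2k3 + k4): V^p = -2.0000, V^q = 2.0000

Answer: V^p = -2.0000, V^q = 2.0000


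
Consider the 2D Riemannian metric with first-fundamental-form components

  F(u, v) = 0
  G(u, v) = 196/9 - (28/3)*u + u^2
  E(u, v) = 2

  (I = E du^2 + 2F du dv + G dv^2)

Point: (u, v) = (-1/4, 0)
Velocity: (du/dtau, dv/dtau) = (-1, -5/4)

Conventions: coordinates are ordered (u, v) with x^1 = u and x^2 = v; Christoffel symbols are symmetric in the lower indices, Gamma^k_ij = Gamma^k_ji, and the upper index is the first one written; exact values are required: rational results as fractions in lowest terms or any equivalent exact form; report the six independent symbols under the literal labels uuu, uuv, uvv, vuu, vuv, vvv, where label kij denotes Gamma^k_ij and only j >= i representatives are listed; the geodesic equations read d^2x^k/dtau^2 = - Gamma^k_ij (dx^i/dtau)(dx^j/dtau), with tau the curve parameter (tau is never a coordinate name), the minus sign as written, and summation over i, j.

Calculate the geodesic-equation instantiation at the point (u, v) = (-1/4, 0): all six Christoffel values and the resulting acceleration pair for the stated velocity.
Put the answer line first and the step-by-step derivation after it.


Answer: Gamma_uuu = 0, Gamma_uuv = 0, Gamma_uvv = 59/24, Gamma_vuu = 0, Gamma_vuv = -12/59, Gamma_vvv = 0; accelerations (d^2u/dtau^2, d^2v/dtau^2) = (-1475/384, 30/59)

E = 2, F = 0, G = 3481/144 at the point
E_u = 0, E_v = 0, F_u = 0, F_v = 0, G_u = -59/6, G_v = 0
EG - F^2 = 3481/72;  g^inv = (72/3481) * [[3481/144, 0], [0, 2]]
first-kind symbols [ij,l] = (1/2)(d_i g_jl + d_j g_il - d_l g_ij): [uu,u] = E_u/2 = 0, [uu,v] = F_u - E_v/2 = 0, [uv,u] = E_v/2 = 0, [uv,v] = G_u/2 = -59/12, [vv,u] = F_v - G_u/2 = 59/12, [vv,v] = G_v/2 = 0
Gamma^u_ij = (G*[ij,u] - F*[ij,v])/(EG - F^2), Gamma^v_ij = (E*[ij,v] - F*[ij,u])/(EG - F^2)
Gamma_uuu = 0, Gamma_uuv = 0, Gamma_uvv = 59/24, Gamma_vuu = 0, Gamma_vuv = -12/59, Gamma_vvv = 0
d^2u/dtau^2 = -(Gamma_uuu*(-1)^2 + 2*Gamma_uuv*(-1)*(-5/4) + Gamma_uvv*(-5/4)^2) = -1475/384
d^2v/dtau^2 = -(Gamma_vuu*(-1)^2 + 2*Gamma_vuv*(-1)*(-5/4) + Gamma_vvv*(-5/4)^2) = 30/59


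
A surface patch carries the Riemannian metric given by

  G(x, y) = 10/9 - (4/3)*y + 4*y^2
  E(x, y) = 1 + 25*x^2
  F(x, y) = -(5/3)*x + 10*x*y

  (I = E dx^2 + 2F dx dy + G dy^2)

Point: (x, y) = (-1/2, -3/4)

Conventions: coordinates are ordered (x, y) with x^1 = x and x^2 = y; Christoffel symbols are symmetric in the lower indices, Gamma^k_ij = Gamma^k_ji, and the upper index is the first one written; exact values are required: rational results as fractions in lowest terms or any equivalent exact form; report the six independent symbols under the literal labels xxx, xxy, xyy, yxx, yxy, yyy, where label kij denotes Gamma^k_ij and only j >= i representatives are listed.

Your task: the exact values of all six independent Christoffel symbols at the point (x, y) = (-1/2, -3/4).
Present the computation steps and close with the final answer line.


E = 29/4, F = 55/12, G = 157/36 at the point
E_x = -25, E_y = 0, F_x = -55/6, F_y = -5, G_x = 0, G_y = -22/3
EG - F^2 = 191/18;  g^inv = (18/191) * [[157/36, -55/12], [-55/12, 29/4]]
first-kind symbols [ij,l] = (1/2)(d_i g_jl + d_j g_il - d_l g_ij): [xx,x] = E_x/2 = -25/2, [xx,y] = F_x - E_y/2 = -55/6, [xy,x] = E_y/2 = 0, [xy,y] = G_x/2 = 0, [yy,x] = F_y - G_x/2 = -5, [yy,y] = G_y/2 = -11/3
Gamma^x_ij = (G*[ij,x] - F*[ij,y])/(EG - F^2), Gamma^y_ij = (E*[ij,y] - F*[ij,x])/(EG - F^2)

Answer: Gamma_xxx = -225/191, Gamma_xxy = 0, Gamma_xyy = -90/191, Gamma_yxx = -165/191, Gamma_yxy = 0, Gamma_yyy = -66/191


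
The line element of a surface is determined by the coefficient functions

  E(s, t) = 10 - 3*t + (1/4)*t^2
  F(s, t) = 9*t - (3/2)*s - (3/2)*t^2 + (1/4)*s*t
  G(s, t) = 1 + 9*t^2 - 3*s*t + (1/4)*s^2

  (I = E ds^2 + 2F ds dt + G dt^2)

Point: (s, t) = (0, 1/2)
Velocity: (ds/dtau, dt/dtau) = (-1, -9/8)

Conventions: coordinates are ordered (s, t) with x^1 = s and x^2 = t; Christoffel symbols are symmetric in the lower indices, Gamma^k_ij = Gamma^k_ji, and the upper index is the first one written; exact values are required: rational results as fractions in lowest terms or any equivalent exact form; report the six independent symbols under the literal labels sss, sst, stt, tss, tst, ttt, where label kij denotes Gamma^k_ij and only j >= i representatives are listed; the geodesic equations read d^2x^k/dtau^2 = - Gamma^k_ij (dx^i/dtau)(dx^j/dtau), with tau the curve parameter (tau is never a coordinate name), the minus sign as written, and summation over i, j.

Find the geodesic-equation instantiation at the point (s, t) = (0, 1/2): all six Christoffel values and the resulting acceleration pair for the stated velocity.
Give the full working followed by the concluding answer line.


E = 137/16, F = 33/8, G = 13/4 at the point
E_s = 0, E_t = -11/4, F_s = -11/8, F_t = 15/2, G_s = -3/2, G_t = 9
EG - F^2 = 173/16;  g^inv = (16/173) * [[13/4, -33/8], [-33/8, 137/16]]
first-kind symbols [ij,l] = (1/2)(d_i g_jl + d_j g_il - d_l g_ij): [ss,s] = E_s/2 = 0, [ss,t] = F_s - E_t/2 = 0, [st,s] = E_t/2 = -11/8, [st,t] = G_s/2 = -3/4, [tt,s] = F_t - G_s/2 = 33/4, [tt,t] = G_t/2 = 9/2
Gamma^s_ij = (G*[ij,s] - F*[ij,t])/(EG - F^2), Gamma^t_ij = (E*[ij,t] - F*[ij,s])/(EG - F^2)
Gamma_sss = 0, Gamma_sst = -22/173, Gamma_stt = 132/173, Gamma_tss = 0, Gamma_tst = -12/173, Gamma_ttt = 72/173
d^2s/dtau^2 = -(Gamma_sss*(-1)^2 + 2*Gamma_sst*(-1)*(-9/8) + Gamma_stt*(-9/8)^2) = -1881/2768
d^2t/dtau^2 = -(Gamma_tss*(-1)^2 + 2*Gamma_tst*(-1)*(-9/8) + Gamma_ttt*(-9/8)^2) = -513/1384

Answer: Gamma_sss = 0, Gamma_sst = -22/173, Gamma_stt = 132/173, Gamma_tss = 0, Gamma_tst = -12/173, Gamma_ttt = 72/173; accelerations (d^2s/dtau^2, d^2t/dtau^2) = (-1881/2768, -513/1384)
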